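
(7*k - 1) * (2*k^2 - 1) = 14*k^3 - 2*k^2 - 7*k + 1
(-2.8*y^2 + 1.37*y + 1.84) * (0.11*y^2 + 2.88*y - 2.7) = -0.308*y^4 - 7.9133*y^3 + 11.708*y^2 + 1.6002*y - 4.968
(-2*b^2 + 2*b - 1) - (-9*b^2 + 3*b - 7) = 7*b^2 - b + 6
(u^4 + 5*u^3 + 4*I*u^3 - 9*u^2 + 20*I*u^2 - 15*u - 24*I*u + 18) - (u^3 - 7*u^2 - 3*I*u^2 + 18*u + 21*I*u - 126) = u^4 + 4*u^3 + 4*I*u^3 - 2*u^2 + 23*I*u^2 - 33*u - 45*I*u + 144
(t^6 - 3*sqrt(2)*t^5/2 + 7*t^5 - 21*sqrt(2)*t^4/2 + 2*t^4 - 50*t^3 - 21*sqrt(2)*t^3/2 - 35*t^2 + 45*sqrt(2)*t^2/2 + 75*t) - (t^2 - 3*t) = t^6 - 3*sqrt(2)*t^5/2 + 7*t^5 - 21*sqrt(2)*t^4/2 + 2*t^4 - 50*t^3 - 21*sqrt(2)*t^3/2 - 36*t^2 + 45*sqrt(2)*t^2/2 + 78*t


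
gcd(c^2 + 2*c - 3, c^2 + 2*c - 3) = c^2 + 2*c - 3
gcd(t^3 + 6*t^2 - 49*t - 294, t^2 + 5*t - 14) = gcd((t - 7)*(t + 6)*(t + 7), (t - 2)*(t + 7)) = t + 7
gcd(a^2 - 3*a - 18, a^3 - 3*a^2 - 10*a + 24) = a + 3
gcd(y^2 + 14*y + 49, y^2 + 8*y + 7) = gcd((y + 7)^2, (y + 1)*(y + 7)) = y + 7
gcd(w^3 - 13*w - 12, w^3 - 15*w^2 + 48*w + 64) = w + 1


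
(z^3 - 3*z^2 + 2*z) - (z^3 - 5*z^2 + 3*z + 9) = 2*z^2 - z - 9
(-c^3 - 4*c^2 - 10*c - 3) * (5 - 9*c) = 9*c^4 + 31*c^3 + 70*c^2 - 23*c - 15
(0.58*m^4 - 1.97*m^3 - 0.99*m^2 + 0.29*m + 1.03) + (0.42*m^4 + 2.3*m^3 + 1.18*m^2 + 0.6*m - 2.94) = 1.0*m^4 + 0.33*m^3 + 0.19*m^2 + 0.89*m - 1.91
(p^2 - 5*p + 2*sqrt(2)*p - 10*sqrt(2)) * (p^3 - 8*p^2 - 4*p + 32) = p^5 - 13*p^4 + 2*sqrt(2)*p^4 - 26*sqrt(2)*p^3 + 36*p^3 + 52*p^2 + 72*sqrt(2)*p^2 - 160*p + 104*sqrt(2)*p - 320*sqrt(2)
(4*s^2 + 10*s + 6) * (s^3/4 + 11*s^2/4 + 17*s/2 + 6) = s^5 + 27*s^4/2 + 63*s^3 + 251*s^2/2 + 111*s + 36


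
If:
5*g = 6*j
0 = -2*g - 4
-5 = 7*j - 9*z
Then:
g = -2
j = -5/3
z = -20/27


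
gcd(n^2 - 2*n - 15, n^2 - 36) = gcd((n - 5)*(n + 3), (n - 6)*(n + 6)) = 1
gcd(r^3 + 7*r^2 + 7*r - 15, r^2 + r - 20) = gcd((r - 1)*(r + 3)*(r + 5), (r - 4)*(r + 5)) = r + 5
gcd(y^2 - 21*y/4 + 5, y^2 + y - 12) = 1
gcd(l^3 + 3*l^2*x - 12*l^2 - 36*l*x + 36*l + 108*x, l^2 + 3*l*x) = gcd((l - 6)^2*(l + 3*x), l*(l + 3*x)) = l + 3*x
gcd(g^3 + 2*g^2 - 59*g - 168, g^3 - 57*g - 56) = g^2 - g - 56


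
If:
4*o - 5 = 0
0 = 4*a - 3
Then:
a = 3/4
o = 5/4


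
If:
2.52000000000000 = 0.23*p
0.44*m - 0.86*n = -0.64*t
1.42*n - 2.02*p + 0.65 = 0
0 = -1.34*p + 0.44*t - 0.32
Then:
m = -20.02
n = 15.13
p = 10.96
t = 34.09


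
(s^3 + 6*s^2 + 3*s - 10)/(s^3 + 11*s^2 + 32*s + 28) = (s^2 + 4*s - 5)/(s^2 + 9*s + 14)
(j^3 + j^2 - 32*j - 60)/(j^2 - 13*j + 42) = (j^2 + 7*j + 10)/(j - 7)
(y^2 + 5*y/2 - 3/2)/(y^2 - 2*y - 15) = (y - 1/2)/(y - 5)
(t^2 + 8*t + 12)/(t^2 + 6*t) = (t + 2)/t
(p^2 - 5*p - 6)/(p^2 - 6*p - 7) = (p - 6)/(p - 7)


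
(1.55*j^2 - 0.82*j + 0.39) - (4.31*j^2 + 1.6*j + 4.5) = -2.76*j^2 - 2.42*j - 4.11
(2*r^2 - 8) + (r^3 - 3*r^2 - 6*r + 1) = r^3 - r^2 - 6*r - 7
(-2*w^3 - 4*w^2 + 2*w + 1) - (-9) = -2*w^3 - 4*w^2 + 2*w + 10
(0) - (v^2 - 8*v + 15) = -v^2 + 8*v - 15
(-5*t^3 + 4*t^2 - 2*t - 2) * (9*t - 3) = -45*t^4 + 51*t^3 - 30*t^2 - 12*t + 6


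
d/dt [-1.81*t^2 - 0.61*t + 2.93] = -3.62*t - 0.61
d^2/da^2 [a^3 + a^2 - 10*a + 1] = 6*a + 2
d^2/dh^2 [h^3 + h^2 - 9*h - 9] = 6*h + 2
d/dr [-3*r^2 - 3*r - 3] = -6*r - 3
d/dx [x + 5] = 1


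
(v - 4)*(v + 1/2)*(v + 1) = v^3 - 5*v^2/2 - 11*v/2 - 2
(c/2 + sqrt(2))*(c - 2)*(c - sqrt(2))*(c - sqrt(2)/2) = c^4/2 - c^3 + sqrt(2)*c^3/4 - 5*c^2/2 - sqrt(2)*c^2/2 + sqrt(2)*c + 5*c - 2*sqrt(2)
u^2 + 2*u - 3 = (u - 1)*(u + 3)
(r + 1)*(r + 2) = r^2 + 3*r + 2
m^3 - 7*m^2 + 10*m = m*(m - 5)*(m - 2)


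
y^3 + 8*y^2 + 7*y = y*(y + 1)*(y + 7)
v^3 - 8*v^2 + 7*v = v*(v - 7)*(v - 1)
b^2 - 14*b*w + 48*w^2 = (b - 8*w)*(b - 6*w)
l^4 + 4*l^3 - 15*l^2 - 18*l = l*(l - 3)*(l + 1)*(l + 6)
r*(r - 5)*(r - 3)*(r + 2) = r^4 - 6*r^3 - r^2 + 30*r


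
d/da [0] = 0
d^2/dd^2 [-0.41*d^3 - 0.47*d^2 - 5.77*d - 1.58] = -2.46*d - 0.94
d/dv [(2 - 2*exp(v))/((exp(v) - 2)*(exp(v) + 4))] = 2*(exp(2*v) - 2*exp(v) + 6)*exp(v)/(exp(4*v) + 4*exp(3*v) - 12*exp(2*v) - 32*exp(v) + 64)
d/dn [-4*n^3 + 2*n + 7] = 2 - 12*n^2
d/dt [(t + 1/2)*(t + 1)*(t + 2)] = 3*t^2 + 7*t + 7/2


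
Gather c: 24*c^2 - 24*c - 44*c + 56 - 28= 24*c^2 - 68*c + 28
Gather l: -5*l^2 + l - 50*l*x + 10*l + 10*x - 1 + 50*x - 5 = -5*l^2 + l*(11 - 50*x) + 60*x - 6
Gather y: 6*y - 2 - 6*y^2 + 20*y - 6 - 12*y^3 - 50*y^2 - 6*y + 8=-12*y^3 - 56*y^2 + 20*y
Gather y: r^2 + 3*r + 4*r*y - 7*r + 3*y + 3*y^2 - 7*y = r^2 - 4*r + 3*y^2 + y*(4*r - 4)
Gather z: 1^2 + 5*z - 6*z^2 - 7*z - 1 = -6*z^2 - 2*z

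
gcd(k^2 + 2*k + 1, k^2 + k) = k + 1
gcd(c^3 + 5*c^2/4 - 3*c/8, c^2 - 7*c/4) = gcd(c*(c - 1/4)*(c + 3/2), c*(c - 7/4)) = c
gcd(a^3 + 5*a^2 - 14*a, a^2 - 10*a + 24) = 1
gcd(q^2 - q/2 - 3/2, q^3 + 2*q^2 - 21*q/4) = q - 3/2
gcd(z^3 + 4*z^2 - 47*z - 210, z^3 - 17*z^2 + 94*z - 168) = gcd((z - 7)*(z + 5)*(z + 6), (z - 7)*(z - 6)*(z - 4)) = z - 7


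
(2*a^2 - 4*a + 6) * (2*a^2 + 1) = 4*a^4 - 8*a^3 + 14*a^2 - 4*a + 6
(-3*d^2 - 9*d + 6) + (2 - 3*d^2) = -6*d^2 - 9*d + 8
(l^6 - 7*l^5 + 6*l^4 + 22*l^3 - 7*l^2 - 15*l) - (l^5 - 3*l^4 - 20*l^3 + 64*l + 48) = l^6 - 8*l^5 + 9*l^4 + 42*l^3 - 7*l^2 - 79*l - 48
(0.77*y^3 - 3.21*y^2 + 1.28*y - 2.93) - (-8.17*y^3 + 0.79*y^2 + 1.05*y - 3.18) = 8.94*y^3 - 4.0*y^2 + 0.23*y + 0.25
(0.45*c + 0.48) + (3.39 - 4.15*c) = 3.87 - 3.7*c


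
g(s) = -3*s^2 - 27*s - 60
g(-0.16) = -55.76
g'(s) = -6*s - 27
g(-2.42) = -12.23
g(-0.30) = -52.17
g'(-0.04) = -26.76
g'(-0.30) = -25.20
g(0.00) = -60.00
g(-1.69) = -22.94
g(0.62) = -77.89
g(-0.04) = -58.92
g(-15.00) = -330.00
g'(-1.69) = -16.86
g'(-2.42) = -12.48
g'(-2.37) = -12.78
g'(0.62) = -30.72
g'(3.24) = -46.44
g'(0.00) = -27.00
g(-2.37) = -12.86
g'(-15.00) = 63.00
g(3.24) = -178.97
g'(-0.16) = -26.04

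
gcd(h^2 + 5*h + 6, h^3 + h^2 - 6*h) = h + 3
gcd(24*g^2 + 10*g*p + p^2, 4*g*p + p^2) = 4*g + p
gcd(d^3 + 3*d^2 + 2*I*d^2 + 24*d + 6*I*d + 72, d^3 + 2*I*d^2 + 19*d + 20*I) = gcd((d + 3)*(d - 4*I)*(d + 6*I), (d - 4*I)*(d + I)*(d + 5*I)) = d - 4*I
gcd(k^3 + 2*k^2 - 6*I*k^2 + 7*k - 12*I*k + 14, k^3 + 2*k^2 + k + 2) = k^2 + k*(2 + I) + 2*I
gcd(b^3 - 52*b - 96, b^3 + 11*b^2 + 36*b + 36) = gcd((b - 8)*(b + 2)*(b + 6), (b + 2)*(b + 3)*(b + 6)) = b^2 + 8*b + 12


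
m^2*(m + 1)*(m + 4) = m^4 + 5*m^3 + 4*m^2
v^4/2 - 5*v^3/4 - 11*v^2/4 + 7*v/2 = v*(v/2 + 1)*(v - 7/2)*(v - 1)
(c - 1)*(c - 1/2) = c^2 - 3*c/2 + 1/2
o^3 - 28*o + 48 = (o - 4)*(o - 2)*(o + 6)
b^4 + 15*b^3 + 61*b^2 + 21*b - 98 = (b - 1)*(b + 2)*(b + 7)^2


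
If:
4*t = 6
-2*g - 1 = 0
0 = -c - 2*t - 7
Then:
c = -10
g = -1/2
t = 3/2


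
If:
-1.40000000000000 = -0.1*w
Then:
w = 14.00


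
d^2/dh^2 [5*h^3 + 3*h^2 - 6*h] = 30*h + 6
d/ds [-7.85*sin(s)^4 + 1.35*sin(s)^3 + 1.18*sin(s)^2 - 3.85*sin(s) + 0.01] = (-31.4*sin(s)^3 + 4.05*sin(s)^2 + 2.36*sin(s) - 3.85)*cos(s)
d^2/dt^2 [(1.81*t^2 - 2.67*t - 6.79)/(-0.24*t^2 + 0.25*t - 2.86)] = (-1.11022302462516e-16*t^4 + 0.0903839999999998*t^3 + 9.800928*t^2 - 13.440528*t - 34.264614)/(0.013824*t^6 - 0.0432*t^5 + 0.539208*t^4 - 1.045225*t^3 + 6.425562*t^2 - 6.1347*t + 23.393656)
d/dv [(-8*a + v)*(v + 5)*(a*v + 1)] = -a*(8*a - v)*(v + 5) - (8*a - v)*(a*v + 1) + (v + 5)*(a*v + 1)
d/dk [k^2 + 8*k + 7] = 2*k + 8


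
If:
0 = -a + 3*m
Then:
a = 3*m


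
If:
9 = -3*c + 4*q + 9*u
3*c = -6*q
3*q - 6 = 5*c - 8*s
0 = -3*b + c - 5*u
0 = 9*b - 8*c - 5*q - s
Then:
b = -1451/1677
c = -756/559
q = 378/559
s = -15/43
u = 139/559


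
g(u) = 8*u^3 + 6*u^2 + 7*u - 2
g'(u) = 24*u^2 + 12*u + 7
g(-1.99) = -55.21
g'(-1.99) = 78.16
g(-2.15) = -68.82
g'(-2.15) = 92.14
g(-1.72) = -37.00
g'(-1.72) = 57.36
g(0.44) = 2.92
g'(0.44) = 16.93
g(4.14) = 697.48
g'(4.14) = 468.03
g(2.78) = 235.71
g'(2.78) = 225.84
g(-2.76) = -143.81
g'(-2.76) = 156.70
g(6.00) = 1984.00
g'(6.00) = 943.00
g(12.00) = 14770.00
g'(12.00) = 3607.00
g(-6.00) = -1556.00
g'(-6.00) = 799.00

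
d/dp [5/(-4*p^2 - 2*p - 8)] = 5*(4*p + 1)/(2*(2*p^2 + p + 4)^2)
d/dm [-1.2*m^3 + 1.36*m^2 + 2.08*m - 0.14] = -3.6*m^2 + 2.72*m + 2.08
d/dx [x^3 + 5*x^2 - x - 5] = 3*x^2 + 10*x - 1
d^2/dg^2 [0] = 0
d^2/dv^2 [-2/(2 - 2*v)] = 2/(v - 1)^3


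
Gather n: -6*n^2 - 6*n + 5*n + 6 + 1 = -6*n^2 - n + 7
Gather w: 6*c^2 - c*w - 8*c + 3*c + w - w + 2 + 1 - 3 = 6*c^2 - c*w - 5*c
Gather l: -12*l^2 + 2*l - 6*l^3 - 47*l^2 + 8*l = -6*l^3 - 59*l^2 + 10*l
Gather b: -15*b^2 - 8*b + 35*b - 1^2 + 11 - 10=-15*b^2 + 27*b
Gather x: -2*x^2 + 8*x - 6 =-2*x^2 + 8*x - 6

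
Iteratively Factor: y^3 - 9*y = (y)*(y^2 - 9) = y*(y + 3)*(y - 3)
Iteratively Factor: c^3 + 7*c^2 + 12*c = (c + 4)*(c^2 + 3*c) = (c + 3)*(c + 4)*(c)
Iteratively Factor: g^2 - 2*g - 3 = (g + 1)*(g - 3)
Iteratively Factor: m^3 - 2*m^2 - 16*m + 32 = (m + 4)*(m^2 - 6*m + 8) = (m - 4)*(m + 4)*(m - 2)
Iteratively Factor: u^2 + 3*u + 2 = (u + 1)*(u + 2)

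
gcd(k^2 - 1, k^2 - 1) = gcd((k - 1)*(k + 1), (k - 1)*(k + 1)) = k^2 - 1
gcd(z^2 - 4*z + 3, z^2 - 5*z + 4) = z - 1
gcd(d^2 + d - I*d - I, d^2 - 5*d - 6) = d + 1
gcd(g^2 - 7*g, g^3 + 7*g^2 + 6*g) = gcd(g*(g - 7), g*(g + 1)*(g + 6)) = g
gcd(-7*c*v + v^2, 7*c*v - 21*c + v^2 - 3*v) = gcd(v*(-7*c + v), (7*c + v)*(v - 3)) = 1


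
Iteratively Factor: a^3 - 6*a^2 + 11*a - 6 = (a - 3)*(a^2 - 3*a + 2) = (a - 3)*(a - 1)*(a - 2)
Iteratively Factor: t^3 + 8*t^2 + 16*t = (t)*(t^2 + 8*t + 16) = t*(t + 4)*(t + 4)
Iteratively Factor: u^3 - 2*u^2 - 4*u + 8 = (u + 2)*(u^2 - 4*u + 4) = (u - 2)*(u + 2)*(u - 2)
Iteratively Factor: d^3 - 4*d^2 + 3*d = (d - 3)*(d^2 - d) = d*(d - 3)*(d - 1)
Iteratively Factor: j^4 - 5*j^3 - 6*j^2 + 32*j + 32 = (j + 2)*(j^3 - 7*j^2 + 8*j + 16) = (j - 4)*(j + 2)*(j^2 - 3*j - 4) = (j - 4)*(j + 1)*(j + 2)*(j - 4)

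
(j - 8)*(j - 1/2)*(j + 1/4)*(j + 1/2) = j^4 - 31*j^3/4 - 9*j^2/4 + 31*j/16 + 1/2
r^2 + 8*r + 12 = (r + 2)*(r + 6)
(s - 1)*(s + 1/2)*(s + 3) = s^3 + 5*s^2/2 - 2*s - 3/2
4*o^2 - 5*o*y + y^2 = (-4*o + y)*(-o + y)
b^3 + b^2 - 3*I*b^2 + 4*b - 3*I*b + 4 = (b + 1)*(b - 4*I)*(b + I)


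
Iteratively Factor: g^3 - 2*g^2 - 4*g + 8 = (g + 2)*(g^2 - 4*g + 4) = (g - 2)*(g + 2)*(g - 2)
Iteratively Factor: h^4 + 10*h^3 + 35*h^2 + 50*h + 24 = (h + 1)*(h^3 + 9*h^2 + 26*h + 24) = (h + 1)*(h + 4)*(h^2 + 5*h + 6) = (h + 1)*(h + 2)*(h + 4)*(h + 3)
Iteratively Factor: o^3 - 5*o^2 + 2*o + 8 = (o - 2)*(o^2 - 3*o - 4) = (o - 4)*(o - 2)*(o + 1)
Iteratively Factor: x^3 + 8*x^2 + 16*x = (x + 4)*(x^2 + 4*x) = x*(x + 4)*(x + 4)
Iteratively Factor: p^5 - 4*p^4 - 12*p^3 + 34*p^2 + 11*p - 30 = (p - 2)*(p^4 - 2*p^3 - 16*p^2 + 2*p + 15) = (p - 2)*(p - 1)*(p^3 - p^2 - 17*p - 15) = (p - 2)*(p - 1)*(p + 1)*(p^2 - 2*p - 15) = (p - 2)*(p - 1)*(p + 1)*(p + 3)*(p - 5)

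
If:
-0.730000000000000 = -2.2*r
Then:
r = 0.33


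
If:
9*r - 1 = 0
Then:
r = 1/9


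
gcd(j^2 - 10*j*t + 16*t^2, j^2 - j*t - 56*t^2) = -j + 8*t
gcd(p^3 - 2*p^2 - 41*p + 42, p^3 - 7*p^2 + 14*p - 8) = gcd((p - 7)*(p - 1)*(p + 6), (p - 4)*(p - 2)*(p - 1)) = p - 1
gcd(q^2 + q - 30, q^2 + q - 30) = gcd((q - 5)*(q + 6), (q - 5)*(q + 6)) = q^2 + q - 30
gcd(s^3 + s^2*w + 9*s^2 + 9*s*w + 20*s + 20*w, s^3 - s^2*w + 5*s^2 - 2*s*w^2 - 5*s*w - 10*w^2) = s^2 + s*w + 5*s + 5*w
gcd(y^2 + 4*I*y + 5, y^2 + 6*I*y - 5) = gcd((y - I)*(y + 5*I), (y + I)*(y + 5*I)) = y + 5*I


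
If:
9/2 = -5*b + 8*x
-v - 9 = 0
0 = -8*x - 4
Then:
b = -17/10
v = -9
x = -1/2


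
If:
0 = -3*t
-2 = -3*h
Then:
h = 2/3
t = 0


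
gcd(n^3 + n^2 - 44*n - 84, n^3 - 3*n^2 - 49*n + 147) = n - 7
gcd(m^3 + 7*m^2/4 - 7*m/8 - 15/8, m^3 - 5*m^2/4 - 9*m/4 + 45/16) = m + 3/2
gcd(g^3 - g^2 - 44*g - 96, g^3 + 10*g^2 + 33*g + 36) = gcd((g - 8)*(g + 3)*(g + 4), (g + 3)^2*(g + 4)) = g^2 + 7*g + 12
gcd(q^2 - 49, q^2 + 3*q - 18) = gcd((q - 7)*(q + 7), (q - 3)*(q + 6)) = 1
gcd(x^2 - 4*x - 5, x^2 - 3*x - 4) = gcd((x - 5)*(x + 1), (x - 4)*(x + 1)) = x + 1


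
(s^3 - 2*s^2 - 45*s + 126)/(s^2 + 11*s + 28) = (s^2 - 9*s + 18)/(s + 4)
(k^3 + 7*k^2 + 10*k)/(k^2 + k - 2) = k*(k + 5)/(k - 1)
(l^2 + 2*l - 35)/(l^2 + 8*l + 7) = (l - 5)/(l + 1)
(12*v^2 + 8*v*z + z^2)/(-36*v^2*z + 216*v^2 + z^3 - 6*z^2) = (2*v + z)/(-6*v*z + 36*v + z^2 - 6*z)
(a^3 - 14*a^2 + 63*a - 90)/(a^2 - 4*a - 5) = (a^2 - 9*a + 18)/(a + 1)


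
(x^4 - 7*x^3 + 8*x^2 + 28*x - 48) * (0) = 0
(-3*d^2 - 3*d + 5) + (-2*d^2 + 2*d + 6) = -5*d^2 - d + 11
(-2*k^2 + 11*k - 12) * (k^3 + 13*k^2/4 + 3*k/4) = -2*k^5 + 9*k^4/2 + 89*k^3/4 - 123*k^2/4 - 9*k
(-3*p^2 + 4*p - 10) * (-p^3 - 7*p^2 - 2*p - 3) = 3*p^5 + 17*p^4 - 12*p^3 + 71*p^2 + 8*p + 30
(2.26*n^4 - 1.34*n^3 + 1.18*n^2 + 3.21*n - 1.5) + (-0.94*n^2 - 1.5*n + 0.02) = 2.26*n^4 - 1.34*n^3 + 0.24*n^2 + 1.71*n - 1.48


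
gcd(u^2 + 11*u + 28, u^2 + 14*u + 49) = u + 7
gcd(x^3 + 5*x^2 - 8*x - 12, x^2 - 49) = 1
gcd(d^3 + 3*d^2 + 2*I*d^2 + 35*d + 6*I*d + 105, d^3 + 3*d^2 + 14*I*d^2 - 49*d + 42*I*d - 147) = d^2 + d*(3 + 7*I) + 21*I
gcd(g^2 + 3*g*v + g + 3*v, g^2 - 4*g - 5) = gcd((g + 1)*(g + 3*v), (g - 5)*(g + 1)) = g + 1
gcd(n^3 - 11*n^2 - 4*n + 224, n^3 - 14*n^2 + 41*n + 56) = n^2 - 15*n + 56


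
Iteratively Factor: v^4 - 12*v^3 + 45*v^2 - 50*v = (v)*(v^3 - 12*v^2 + 45*v - 50) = v*(v - 5)*(v^2 - 7*v + 10) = v*(v - 5)^2*(v - 2)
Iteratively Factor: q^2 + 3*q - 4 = (q + 4)*(q - 1)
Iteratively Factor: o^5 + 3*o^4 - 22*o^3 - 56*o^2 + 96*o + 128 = (o - 4)*(o^4 + 7*o^3 + 6*o^2 - 32*o - 32) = (o - 4)*(o - 2)*(o^3 + 9*o^2 + 24*o + 16) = (o - 4)*(o - 2)*(o + 1)*(o^2 + 8*o + 16) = (o - 4)*(o - 2)*(o + 1)*(o + 4)*(o + 4)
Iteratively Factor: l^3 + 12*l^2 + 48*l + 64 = (l + 4)*(l^2 + 8*l + 16) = (l + 4)^2*(l + 4)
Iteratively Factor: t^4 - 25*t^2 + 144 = (t + 4)*(t^3 - 4*t^2 - 9*t + 36) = (t - 4)*(t + 4)*(t^2 - 9) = (t - 4)*(t - 3)*(t + 4)*(t + 3)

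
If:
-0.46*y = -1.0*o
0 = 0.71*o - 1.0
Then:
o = 1.41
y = 3.06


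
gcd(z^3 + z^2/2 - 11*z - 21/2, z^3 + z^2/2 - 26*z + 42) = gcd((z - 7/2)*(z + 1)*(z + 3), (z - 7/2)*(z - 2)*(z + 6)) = z - 7/2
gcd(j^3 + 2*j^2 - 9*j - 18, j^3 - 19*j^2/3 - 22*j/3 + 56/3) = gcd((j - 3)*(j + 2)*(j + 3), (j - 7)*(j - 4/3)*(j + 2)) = j + 2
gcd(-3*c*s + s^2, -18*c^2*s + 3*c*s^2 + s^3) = -3*c*s + s^2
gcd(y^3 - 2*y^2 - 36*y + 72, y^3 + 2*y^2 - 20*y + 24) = y^2 + 4*y - 12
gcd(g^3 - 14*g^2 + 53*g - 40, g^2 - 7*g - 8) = g - 8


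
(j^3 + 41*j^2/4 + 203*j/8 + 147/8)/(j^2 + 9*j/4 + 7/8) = (2*j^2 + 17*j + 21)/(2*j + 1)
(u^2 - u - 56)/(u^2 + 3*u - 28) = (u - 8)/(u - 4)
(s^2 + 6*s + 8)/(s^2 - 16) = (s + 2)/(s - 4)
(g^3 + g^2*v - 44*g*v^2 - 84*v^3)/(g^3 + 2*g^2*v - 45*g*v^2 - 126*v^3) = (g + 2*v)/(g + 3*v)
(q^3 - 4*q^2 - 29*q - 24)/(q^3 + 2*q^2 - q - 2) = (q^2 - 5*q - 24)/(q^2 + q - 2)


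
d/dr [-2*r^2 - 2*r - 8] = -4*r - 2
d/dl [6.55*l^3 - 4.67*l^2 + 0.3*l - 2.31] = 19.65*l^2 - 9.34*l + 0.3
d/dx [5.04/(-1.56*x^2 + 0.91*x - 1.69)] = (15.7248*x - 4.5864)/(1.56*x^2 - 0.91*x + 1.69)^2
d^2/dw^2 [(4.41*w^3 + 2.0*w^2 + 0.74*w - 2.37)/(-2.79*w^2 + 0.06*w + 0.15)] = (1.4210854715202e-14*w^4 - 15.91299*w^3 + 105.429762*w^2 - 4.833918*w + 1.924074)/(21.717639*w^6 - 1.401138*w^5 - 3.472713*w^4 + 0.150444*w^3 + 0.186705*w^2 - 0.00405*w - 0.003375)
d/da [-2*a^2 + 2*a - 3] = 2 - 4*a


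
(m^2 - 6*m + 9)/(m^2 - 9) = (m - 3)/(m + 3)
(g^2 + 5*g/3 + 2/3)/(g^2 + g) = (g + 2/3)/g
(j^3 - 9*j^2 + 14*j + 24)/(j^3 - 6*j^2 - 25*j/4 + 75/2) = 4*(j^2 - 3*j - 4)/(4*j^2 - 25)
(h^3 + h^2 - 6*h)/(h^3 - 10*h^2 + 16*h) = (h + 3)/(h - 8)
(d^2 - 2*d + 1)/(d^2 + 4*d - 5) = (d - 1)/(d + 5)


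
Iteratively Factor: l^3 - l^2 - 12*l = (l + 3)*(l^2 - 4*l) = l*(l + 3)*(l - 4)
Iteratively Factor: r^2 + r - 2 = (r + 2)*(r - 1)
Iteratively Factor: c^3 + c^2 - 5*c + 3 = (c + 3)*(c^2 - 2*c + 1) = (c - 1)*(c + 3)*(c - 1)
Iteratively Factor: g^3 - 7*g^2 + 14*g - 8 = (g - 4)*(g^2 - 3*g + 2) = (g - 4)*(g - 1)*(g - 2)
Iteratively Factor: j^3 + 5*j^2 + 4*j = (j)*(j^2 + 5*j + 4) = j*(j + 1)*(j + 4)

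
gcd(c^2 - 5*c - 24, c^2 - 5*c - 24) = c^2 - 5*c - 24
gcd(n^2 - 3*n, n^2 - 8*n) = n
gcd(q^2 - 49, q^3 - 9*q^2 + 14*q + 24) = 1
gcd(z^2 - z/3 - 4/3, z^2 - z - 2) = z + 1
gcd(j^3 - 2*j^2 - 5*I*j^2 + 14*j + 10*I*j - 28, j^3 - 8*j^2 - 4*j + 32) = j - 2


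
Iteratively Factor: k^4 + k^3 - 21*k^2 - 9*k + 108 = (k + 4)*(k^3 - 3*k^2 - 9*k + 27) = (k - 3)*(k + 4)*(k^2 - 9) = (k - 3)^2*(k + 4)*(k + 3)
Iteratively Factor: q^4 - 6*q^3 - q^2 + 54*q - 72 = (q - 2)*(q^3 - 4*q^2 - 9*q + 36) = (q - 3)*(q - 2)*(q^2 - q - 12) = (q - 4)*(q - 3)*(q - 2)*(q + 3)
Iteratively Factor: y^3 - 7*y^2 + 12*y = (y)*(y^2 - 7*y + 12) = y*(y - 4)*(y - 3)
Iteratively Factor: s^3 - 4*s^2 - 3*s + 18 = (s + 2)*(s^2 - 6*s + 9) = (s - 3)*(s + 2)*(s - 3)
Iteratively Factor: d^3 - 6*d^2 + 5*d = (d - 1)*(d^2 - 5*d) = (d - 5)*(d - 1)*(d)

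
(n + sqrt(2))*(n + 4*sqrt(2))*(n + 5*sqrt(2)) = n^3 + 10*sqrt(2)*n^2 + 58*n + 40*sqrt(2)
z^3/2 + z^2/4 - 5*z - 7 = (z/2 + 1)*(z - 7/2)*(z + 2)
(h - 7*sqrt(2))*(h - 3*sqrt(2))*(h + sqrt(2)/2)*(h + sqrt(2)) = h^4 - 17*sqrt(2)*h^3/2 + 13*h^2 + 53*sqrt(2)*h + 42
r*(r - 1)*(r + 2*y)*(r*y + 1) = r^4*y + 2*r^3*y^2 - r^3*y + r^3 - 2*r^2*y^2 + 2*r^2*y - r^2 - 2*r*y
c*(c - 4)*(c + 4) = c^3 - 16*c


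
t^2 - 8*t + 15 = (t - 5)*(t - 3)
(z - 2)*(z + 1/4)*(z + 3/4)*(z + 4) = z^4 + 3*z^3 - 93*z^2/16 - 61*z/8 - 3/2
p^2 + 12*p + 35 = (p + 5)*(p + 7)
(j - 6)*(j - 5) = j^2 - 11*j + 30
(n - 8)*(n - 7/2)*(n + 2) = n^3 - 19*n^2/2 + 5*n + 56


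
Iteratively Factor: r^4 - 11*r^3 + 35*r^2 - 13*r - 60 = (r - 5)*(r^3 - 6*r^2 + 5*r + 12) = (r - 5)*(r + 1)*(r^2 - 7*r + 12) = (r - 5)*(r - 4)*(r + 1)*(r - 3)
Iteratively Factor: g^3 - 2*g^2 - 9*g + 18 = (g - 3)*(g^2 + g - 6) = (g - 3)*(g + 3)*(g - 2)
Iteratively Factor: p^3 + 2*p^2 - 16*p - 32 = (p + 2)*(p^2 - 16) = (p + 2)*(p + 4)*(p - 4)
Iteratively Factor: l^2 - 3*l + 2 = (l - 2)*(l - 1)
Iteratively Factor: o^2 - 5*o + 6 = (o - 3)*(o - 2)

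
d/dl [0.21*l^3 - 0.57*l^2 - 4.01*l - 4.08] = 0.63*l^2 - 1.14*l - 4.01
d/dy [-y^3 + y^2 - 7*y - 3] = -3*y^2 + 2*y - 7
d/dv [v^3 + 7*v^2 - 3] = v*(3*v + 14)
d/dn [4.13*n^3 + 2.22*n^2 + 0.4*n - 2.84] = 12.39*n^2 + 4.44*n + 0.4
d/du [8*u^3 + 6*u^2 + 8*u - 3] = 24*u^2 + 12*u + 8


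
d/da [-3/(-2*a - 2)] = -3/(2*(a + 1)^2)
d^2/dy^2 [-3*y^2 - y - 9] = -6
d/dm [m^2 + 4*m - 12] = 2*m + 4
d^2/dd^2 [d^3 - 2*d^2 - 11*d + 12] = 6*d - 4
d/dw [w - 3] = 1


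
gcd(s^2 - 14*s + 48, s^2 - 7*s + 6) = s - 6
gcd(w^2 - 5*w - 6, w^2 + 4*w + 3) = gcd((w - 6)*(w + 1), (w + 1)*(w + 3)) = w + 1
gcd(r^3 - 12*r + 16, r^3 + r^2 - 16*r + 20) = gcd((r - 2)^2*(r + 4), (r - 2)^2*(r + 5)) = r^2 - 4*r + 4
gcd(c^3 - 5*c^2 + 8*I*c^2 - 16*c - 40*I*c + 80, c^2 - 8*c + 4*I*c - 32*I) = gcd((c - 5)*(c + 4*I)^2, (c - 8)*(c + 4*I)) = c + 4*I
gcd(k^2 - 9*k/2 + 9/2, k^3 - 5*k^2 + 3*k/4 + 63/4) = k - 3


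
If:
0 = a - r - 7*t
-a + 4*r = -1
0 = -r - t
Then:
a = 3/5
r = -1/10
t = 1/10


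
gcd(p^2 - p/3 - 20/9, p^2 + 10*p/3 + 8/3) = p + 4/3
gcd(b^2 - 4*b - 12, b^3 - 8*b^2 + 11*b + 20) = 1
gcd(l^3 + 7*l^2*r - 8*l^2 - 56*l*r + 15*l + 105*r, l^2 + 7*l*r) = l + 7*r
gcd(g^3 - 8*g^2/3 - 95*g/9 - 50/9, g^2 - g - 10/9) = g + 2/3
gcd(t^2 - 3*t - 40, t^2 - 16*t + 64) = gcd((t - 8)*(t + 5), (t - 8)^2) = t - 8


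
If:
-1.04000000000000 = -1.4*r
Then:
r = 0.74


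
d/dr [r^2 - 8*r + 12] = 2*r - 8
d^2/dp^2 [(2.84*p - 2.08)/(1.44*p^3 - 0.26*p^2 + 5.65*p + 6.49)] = (35.334144*p^5 - 58.136832*p^4 - 33.36848*p^3 - 420.878976*p^2 + 163.719504*p - 348.094264)/(2.985984*p^9 - 1.617408*p^8 + 35.439552*p^7 + 27.663256*p^6 + 124.471884*p^5 + 293.232462*p^4 + 305.118097*p^3 + 588.677397*p^2 + 713.935695*p + 273.359449)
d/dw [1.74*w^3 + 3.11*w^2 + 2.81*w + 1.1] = 5.22*w^2 + 6.22*w + 2.81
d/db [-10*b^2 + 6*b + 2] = 6 - 20*b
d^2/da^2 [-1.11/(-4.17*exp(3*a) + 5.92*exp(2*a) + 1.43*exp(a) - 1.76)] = ((-41.6583*exp(2*a) + 26.2848*exp(a) + 1.5873)*(4.17*exp(3*a) - 5.92*exp(2*a) - 1.43*exp(a) + 1.76) + 1.11*(-25.02*exp(2*a) + 23.68*exp(a) + 2.86)*(-12.51*exp(2*a) + 11.84*exp(a) + 1.43)*exp(a))*exp(a)/(4.17*exp(3*a) - 5.92*exp(2*a) - 1.43*exp(a) + 1.76)^3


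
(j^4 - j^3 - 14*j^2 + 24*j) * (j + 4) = j^5 + 3*j^4 - 18*j^3 - 32*j^2 + 96*j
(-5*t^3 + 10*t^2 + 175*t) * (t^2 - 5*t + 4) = -5*t^5 + 35*t^4 + 105*t^3 - 835*t^2 + 700*t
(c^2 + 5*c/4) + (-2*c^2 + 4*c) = -c^2 + 21*c/4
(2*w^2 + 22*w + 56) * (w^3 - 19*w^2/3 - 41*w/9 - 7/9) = 2*w^5 + 28*w^4/3 - 832*w^3/9 - 4108*w^2/9 - 2450*w/9 - 392/9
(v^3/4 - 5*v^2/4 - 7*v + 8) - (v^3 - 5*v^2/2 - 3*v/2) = -3*v^3/4 + 5*v^2/4 - 11*v/2 + 8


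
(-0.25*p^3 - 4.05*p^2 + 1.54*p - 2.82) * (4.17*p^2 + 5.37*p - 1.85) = -1.0425*p^5 - 18.231*p^4 - 14.8642*p^3 + 4.0029*p^2 - 17.9924*p + 5.217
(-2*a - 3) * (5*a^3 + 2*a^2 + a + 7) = -10*a^4 - 19*a^3 - 8*a^2 - 17*a - 21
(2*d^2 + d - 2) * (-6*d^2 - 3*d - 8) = -12*d^4 - 12*d^3 - 7*d^2 - 2*d + 16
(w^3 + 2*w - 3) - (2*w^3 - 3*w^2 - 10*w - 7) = -w^3 + 3*w^2 + 12*w + 4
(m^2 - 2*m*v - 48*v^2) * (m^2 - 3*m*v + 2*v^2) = m^4 - 5*m^3*v - 40*m^2*v^2 + 140*m*v^3 - 96*v^4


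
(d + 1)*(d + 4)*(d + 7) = d^3 + 12*d^2 + 39*d + 28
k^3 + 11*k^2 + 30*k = k*(k + 5)*(k + 6)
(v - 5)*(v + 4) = v^2 - v - 20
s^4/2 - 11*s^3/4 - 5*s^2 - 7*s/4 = s*(s/2 + 1/2)*(s - 7)*(s + 1/2)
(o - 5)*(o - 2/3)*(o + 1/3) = o^3 - 16*o^2/3 + 13*o/9 + 10/9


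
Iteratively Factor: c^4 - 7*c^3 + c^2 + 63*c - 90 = (c - 2)*(c^3 - 5*c^2 - 9*c + 45) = (c - 5)*(c - 2)*(c^2 - 9) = (c - 5)*(c - 2)*(c + 3)*(c - 3)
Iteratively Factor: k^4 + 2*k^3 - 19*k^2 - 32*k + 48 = (k + 3)*(k^3 - k^2 - 16*k + 16) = (k - 4)*(k + 3)*(k^2 + 3*k - 4) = (k - 4)*(k - 1)*(k + 3)*(k + 4)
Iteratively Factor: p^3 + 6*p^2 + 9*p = (p + 3)*(p^2 + 3*p) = (p + 3)^2*(p)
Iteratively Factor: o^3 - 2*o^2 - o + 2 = (o - 1)*(o^2 - o - 2) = (o - 1)*(o + 1)*(o - 2)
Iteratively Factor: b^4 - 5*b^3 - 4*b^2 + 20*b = (b - 5)*(b^3 - 4*b) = b*(b - 5)*(b^2 - 4) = b*(b - 5)*(b + 2)*(b - 2)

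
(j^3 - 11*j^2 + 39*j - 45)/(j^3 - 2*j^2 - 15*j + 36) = (j - 5)/(j + 4)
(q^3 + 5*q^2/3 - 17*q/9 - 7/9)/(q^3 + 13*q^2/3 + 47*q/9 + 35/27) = 3*(q - 1)/(3*q + 5)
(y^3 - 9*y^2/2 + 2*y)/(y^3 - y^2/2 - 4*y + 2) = y*(y - 4)/(y^2 - 4)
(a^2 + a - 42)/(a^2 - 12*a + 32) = (a^2 + a - 42)/(a^2 - 12*a + 32)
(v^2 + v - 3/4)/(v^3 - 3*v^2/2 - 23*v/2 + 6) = (v + 3/2)/(v^2 - v - 12)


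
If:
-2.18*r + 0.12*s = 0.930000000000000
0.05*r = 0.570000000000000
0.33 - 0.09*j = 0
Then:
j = 3.67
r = 11.40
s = 214.85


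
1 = 1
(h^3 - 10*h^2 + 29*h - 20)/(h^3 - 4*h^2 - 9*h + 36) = (h^2 - 6*h + 5)/(h^2 - 9)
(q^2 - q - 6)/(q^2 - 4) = (q - 3)/(q - 2)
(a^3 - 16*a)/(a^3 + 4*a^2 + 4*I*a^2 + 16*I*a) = (a - 4)/(a + 4*I)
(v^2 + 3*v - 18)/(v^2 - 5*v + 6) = (v + 6)/(v - 2)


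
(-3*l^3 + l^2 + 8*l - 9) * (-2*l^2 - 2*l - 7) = 6*l^5 + 4*l^4 + 3*l^3 - 5*l^2 - 38*l + 63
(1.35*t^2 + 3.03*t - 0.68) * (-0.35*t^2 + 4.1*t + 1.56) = -0.4725*t^4 + 4.4745*t^3 + 14.767*t^2 + 1.9388*t - 1.0608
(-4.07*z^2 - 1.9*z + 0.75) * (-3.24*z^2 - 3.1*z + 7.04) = 13.1868*z^4 + 18.773*z^3 - 25.1928*z^2 - 15.701*z + 5.28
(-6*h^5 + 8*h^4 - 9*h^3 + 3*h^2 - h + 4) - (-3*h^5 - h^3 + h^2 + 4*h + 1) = -3*h^5 + 8*h^4 - 8*h^3 + 2*h^2 - 5*h + 3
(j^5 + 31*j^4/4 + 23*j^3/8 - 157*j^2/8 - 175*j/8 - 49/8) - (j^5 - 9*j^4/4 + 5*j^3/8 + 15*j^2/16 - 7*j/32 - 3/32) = 10*j^4 + 9*j^3/4 - 329*j^2/16 - 693*j/32 - 193/32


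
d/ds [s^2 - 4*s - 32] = 2*s - 4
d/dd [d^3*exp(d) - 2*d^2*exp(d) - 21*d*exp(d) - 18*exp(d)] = (d^3 + d^2 - 25*d - 39)*exp(d)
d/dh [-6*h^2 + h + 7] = 1 - 12*h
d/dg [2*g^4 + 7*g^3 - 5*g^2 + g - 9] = 8*g^3 + 21*g^2 - 10*g + 1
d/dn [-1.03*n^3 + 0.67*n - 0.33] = 0.67 - 3.09*n^2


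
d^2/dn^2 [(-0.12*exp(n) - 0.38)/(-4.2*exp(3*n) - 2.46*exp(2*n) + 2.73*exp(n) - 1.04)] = (8.46720000000001*exp(6*n) + 64.04832*exp(5*n) + 49.417632*exp(4*n) - 5.523912*exp(3*n) - 24.43662*exp(2*n) - 0.715962000000001*exp(n) + 1.208688)*exp(n)/(74.088*exp(9*n) + 130.1832*exp(8*n) - 68.22144*exp(7*n) - 99.314424*exp(6*n) + 108.815616*exp(5*n) + 2.33555399999999*exp(4*n) - 48.624849*exp(3*n) + 31.235256*exp(2*n) - 8.858304*exp(n) + 1.124864)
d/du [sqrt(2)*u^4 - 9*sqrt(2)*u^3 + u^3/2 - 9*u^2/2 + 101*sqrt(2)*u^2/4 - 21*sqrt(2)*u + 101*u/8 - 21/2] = 4*sqrt(2)*u^3 - 27*sqrt(2)*u^2 + 3*u^2/2 - 9*u + 101*sqrt(2)*u/2 - 21*sqrt(2) + 101/8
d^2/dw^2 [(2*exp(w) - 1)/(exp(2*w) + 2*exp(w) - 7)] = 2*(exp(4*w) - 4*exp(3*w) + 39*exp(2*w) - 2*exp(w) + 42)*exp(w)/(exp(6*w) + 6*exp(5*w) - 9*exp(4*w) - 76*exp(3*w) + 63*exp(2*w) + 294*exp(w) - 343)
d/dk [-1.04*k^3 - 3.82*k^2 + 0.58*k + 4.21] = -3.12*k^2 - 7.64*k + 0.58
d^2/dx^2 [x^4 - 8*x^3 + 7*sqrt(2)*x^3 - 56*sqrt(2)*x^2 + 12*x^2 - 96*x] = 12*x^2 - 48*x + 42*sqrt(2)*x - 112*sqrt(2) + 24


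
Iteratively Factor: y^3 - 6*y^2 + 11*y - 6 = (y - 2)*(y^2 - 4*y + 3) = (y - 2)*(y - 1)*(y - 3)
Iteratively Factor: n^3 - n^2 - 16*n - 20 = (n + 2)*(n^2 - 3*n - 10) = (n + 2)^2*(n - 5)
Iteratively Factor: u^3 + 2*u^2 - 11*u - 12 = (u - 3)*(u^2 + 5*u + 4) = (u - 3)*(u + 4)*(u + 1)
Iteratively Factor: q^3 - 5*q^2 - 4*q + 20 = (q - 5)*(q^2 - 4) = (q - 5)*(q + 2)*(q - 2)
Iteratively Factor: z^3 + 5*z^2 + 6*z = (z + 2)*(z^2 + 3*z) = z*(z + 2)*(z + 3)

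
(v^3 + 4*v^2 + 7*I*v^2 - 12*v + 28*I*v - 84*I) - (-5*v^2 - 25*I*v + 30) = v^3 + 9*v^2 + 7*I*v^2 - 12*v + 53*I*v - 30 - 84*I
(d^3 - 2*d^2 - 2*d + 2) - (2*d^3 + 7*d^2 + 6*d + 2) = -d^3 - 9*d^2 - 8*d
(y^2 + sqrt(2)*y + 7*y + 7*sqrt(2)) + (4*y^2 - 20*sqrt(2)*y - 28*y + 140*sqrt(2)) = 5*y^2 - 19*sqrt(2)*y - 21*y + 147*sqrt(2)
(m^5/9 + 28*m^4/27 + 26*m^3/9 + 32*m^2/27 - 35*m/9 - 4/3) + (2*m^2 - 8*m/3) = m^5/9 + 28*m^4/27 + 26*m^3/9 + 86*m^2/27 - 59*m/9 - 4/3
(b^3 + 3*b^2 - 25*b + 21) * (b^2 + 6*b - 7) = b^5 + 9*b^4 - 14*b^3 - 150*b^2 + 301*b - 147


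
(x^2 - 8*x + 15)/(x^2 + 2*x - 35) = (x - 3)/(x + 7)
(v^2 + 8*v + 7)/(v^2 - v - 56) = (v + 1)/(v - 8)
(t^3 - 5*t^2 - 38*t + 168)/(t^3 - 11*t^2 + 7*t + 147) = (t^2 + 2*t - 24)/(t^2 - 4*t - 21)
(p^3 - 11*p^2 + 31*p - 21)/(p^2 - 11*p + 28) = (p^2 - 4*p + 3)/(p - 4)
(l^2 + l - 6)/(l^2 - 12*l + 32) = (l^2 + l - 6)/(l^2 - 12*l + 32)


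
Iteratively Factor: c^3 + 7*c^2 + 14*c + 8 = (c + 2)*(c^2 + 5*c + 4) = (c + 1)*(c + 2)*(c + 4)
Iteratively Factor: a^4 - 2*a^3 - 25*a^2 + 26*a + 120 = (a - 3)*(a^3 + a^2 - 22*a - 40) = (a - 3)*(a + 4)*(a^2 - 3*a - 10) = (a - 3)*(a + 2)*(a + 4)*(a - 5)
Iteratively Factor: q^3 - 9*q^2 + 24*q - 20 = (q - 2)*(q^2 - 7*q + 10) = (q - 2)^2*(q - 5)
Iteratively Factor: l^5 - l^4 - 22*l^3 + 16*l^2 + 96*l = (l + 4)*(l^4 - 5*l^3 - 2*l^2 + 24*l) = (l + 2)*(l + 4)*(l^3 - 7*l^2 + 12*l) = l*(l + 2)*(l + 4)*(l^2 - 7*l + 12) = l*(l - 4)*(l + 2)*(l + 4)*(l - 3)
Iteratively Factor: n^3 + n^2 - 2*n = (n - 1)*(n^2 + 2*n) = n*(n - 1)*(n + 2)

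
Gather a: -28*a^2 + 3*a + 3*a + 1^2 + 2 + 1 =-28*a^2 + 6*a + 4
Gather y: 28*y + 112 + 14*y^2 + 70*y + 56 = 14*y^2 + 98*y + 168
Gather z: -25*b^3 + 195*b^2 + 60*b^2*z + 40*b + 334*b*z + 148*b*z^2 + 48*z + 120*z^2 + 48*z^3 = -25*b^3 + 195*b^2 + 40*b + 48*z^3 + z^2*(148*b + 120) + z*(60*b^2 + 334*b + 48)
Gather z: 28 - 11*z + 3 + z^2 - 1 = z^2 - 11*z + 30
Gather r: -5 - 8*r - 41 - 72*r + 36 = -80*r - 10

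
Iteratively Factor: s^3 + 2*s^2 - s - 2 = (s - 1)*(s^2 + 3*s + 2) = (s - 1)*(s + 2)*(s + 1)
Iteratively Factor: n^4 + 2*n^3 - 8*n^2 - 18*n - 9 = (n + 3)*(n^3 - n^2 - 5*n - 3) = (n + 1)*(n + 3)*(n^2 - 2*n - 3) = (n + 1)^2*(n + 3)*(n - 3)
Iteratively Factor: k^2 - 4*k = (k - 4)*(k)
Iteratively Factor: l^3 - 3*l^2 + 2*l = (l - 2)*(l^2 - l) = (l - 2)*(l - 1)*(l)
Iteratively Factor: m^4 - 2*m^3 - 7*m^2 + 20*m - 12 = (m - 2)*(m^3 - 7*m + 6) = (m - 2)^2*(m^2 + 2*m - 3) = (m - 2)^2*(m - 1)*(m + 3)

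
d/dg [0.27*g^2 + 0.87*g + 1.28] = 0.54*g + 0.87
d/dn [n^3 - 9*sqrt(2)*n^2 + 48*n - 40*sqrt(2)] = 3*n^2 - 18*sqrt(2)*n + 48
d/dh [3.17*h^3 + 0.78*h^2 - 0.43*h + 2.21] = 9.51*h^2 + 1.56*h - 0.43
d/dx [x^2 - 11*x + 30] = 2*x - 11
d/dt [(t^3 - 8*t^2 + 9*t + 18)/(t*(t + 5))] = (t^4 + 10*t^3 - 49*t^2 - 36*t - 90)/(t^2*(t^2 + 10*t + 25))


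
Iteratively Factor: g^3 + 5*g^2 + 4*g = (g + 4)*(g^2 + g) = g*(g + 4)*(g + 1)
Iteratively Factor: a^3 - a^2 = (a)*(a^2 - a) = a^2*(a - 1)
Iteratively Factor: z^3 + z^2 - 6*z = (z + 3)*(z^2 - 2*z) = (z - 2)*(z + 3)*(z)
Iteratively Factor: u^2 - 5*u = (u - 5)*(u)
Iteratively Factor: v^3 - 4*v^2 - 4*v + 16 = (v - 2)*(v^2 - 2*v - 8) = (v - 4)*(v - 2)*(v + 2)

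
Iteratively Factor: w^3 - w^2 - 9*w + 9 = (w - 1)*(w^2 - 9) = (w - 1)*(w + 3)*(w - 3)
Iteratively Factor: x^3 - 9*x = (x - 3)*(x^2 + 3*x) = x*(x - 3)*(x + 3)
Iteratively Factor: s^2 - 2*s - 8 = (s + 2)*(s - 4)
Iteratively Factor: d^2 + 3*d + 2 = (d + 1)*(d + 2)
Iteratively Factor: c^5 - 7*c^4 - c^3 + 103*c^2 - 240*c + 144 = (c - 1)*(c^4 - 6*c^3 - 7*c^2 + 96*c - 144) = (c - 3)*(c - 1)*(c^3 - 3*c^2 - 16*c + 48) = (c - 4)*(c - 3)*(c - 1)*(c^2 + c - 12) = (c - 4)*(c - 3)^2*(c - 1)*(c + 4)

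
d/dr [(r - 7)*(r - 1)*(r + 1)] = 3*r^2 - 14*r - 1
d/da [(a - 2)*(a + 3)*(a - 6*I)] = 3*a^2 + a*(2 - 12*I) - 6 - 6*I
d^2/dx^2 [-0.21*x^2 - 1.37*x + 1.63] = -0.420000000000000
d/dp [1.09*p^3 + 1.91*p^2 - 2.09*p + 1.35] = 3.27*p^2 + 3.82*p - 2.09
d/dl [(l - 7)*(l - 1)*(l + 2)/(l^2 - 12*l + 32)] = (l^4 - 24*l^3 + 177*l^2 - 412*l - 120)/(l^4 - 24*l^3 + 208*l^2 - 768*l + 1024)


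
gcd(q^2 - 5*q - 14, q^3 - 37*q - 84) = q - 7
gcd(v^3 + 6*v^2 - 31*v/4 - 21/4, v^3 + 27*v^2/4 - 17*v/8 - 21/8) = v^2 + 15*v/2 + 7/2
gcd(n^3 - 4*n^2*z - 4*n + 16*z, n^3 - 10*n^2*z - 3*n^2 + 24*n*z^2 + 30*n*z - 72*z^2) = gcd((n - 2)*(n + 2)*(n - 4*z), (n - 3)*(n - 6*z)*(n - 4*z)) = -n + 4*z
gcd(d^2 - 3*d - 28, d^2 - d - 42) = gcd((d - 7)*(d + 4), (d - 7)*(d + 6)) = d - 7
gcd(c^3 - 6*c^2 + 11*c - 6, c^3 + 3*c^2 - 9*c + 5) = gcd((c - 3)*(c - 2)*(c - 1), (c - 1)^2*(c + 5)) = c - 1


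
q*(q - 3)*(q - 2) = q^3 - 5*q^2 + 6*q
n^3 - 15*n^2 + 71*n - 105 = (n - 7)*(n - 5)*(n - 3)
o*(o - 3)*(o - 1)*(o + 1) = o^4 - 3*o^3 - o^2 + 3*o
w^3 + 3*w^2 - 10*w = w*(w - 2)*(w + 5)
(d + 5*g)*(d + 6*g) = d^2 + 11*d*g + 30*g^2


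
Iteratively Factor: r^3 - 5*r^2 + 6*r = (r - 3)*(r^2 - 2*r) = (r - 3)*(r - 2)*(r)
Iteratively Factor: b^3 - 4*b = (b + 2)*(b^2 - 2*b) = b*(b + 2)*(b - 2)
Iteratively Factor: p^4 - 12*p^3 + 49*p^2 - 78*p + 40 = (p - 2)*(p^3 - 10*p^2 + 29*p - 20) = (p - 2)*(p - 1)*(p^2 - 9*p + 20) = (p - 4)*(p - 2)*(p - 1)*(p - 5)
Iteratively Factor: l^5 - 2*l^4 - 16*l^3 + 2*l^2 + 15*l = (l - 5)*(l^4 + 3*l^3 - l^2 - 3*l) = l*(l - 5)*(l^3 + 3*l^2 - l - 3) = l*(l - 5)*(l - 1)*(l^2 + 4*l + 3) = l*(l - 5)*(l - 1)*(l + 1)*(l + 3)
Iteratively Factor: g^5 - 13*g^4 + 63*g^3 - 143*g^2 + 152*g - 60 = (g - 2)*(g^4 - 11*g^3 + 41*g^2 - 61*g + 30) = (g - 5)*(g - 2)*(g^3 - 6*g^2 + 11*g - 6) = (g - 5)*(g - 2)*(g - 1)*(g^2 - 5*g + 6) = (g - 5)*(g - 3)*(g - 2)*(g - 1)*(g - 2)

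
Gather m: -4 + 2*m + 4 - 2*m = 0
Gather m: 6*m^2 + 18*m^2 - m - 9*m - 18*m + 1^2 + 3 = 24*m^2 - 28*m + 4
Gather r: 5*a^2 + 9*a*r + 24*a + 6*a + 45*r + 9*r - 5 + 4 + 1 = 5*a^2 + 30*a + r*(9*a + 54)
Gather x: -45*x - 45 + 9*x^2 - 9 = 9*x^2 - 45*x - 54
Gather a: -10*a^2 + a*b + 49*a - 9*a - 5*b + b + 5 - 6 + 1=-10*a^2 + a*(b + 40) - 4*b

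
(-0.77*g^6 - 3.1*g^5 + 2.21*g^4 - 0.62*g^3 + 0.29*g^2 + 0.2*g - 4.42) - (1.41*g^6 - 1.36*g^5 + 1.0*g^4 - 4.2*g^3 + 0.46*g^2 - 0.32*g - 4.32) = -2.18*g^6 - 1.74*g^5 + 1.21*g^4 + 3.58*g^3 - 0.17*g^2 + 0.52*g - 0.0999999999999996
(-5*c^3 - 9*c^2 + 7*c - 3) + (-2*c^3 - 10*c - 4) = -7*c^3 - 9*c^2 - 3*c - 7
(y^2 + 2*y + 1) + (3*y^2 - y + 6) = 4*y^2 + y + 7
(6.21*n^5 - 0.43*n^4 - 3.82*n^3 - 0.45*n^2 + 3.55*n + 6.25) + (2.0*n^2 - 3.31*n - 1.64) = 6.21*n^5 - 0.43*n^4 - 3.82*n^3 + 1.55*n^2 + 0.24*n + 4.61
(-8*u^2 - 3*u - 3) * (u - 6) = -8*u^3 + 45*u^2 + 15*u + 18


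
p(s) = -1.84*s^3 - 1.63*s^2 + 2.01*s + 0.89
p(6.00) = -443.17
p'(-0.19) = 2.43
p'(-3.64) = -59.26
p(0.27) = 1.28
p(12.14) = -3507.04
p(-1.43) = 0.06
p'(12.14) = -851.10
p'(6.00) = -216.27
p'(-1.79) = -9.84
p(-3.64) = 60.72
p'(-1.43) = -4.62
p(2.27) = -24.47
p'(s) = -5.52*s^2 - 3.26*s + 2.01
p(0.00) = 0.89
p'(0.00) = 2.01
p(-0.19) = 0.46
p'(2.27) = -33.83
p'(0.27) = 0.73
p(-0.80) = -0.82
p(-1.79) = 2.62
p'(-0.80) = 1.09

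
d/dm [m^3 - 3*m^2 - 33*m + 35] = 3*m^2 - 6*m - 33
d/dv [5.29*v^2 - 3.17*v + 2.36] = 10.58*v - 3.17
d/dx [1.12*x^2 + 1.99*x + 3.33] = 2.24*x + 1.99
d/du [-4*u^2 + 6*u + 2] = 6 - 8*u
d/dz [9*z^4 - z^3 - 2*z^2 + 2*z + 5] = 36*z^3 - 3*z^2 - 4*z + 2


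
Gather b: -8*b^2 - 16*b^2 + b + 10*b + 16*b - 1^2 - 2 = -24*b^2 + 27*b - 3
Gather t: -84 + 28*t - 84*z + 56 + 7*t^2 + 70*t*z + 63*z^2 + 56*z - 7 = 7*t^2 + t*(70*z + 28) + 63*z^2 - 28*z - 35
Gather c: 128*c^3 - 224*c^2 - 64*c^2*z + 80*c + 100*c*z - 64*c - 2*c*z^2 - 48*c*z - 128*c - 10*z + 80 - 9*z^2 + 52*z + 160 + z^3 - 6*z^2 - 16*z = 128*c^3 + c^2*(-64*z - 224) + c*(-2*z^2 + 52*z - 112) + z^3 - 15*z^2 + 26*z + 240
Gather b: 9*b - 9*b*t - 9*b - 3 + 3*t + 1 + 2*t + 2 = -9*b*t + 5*t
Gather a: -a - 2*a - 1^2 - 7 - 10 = -3*a - 18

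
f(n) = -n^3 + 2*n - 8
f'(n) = 2 - 3*n^2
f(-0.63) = -9.01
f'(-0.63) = 0.81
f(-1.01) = -8.99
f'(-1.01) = -1.06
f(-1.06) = -8.93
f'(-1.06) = -1.37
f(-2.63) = 4.93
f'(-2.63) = -18.75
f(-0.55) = -8.93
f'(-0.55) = 1.09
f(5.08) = -128.94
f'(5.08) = -75.42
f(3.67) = -50.09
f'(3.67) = -38.41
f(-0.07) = -8.14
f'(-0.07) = 1.99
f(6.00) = -212.00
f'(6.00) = -106.00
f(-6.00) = 196.00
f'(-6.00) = -106.00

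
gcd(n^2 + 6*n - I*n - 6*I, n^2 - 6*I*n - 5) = n - I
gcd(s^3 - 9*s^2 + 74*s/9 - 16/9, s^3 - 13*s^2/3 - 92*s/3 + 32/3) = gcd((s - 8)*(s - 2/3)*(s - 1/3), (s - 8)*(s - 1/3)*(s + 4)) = s^2 - 25*s/3 + 8/3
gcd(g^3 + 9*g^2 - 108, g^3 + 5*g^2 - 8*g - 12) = g + 6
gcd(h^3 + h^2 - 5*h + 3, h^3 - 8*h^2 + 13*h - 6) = h^2 - 2*h + 1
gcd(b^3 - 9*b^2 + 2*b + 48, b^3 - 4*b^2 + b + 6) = b - 3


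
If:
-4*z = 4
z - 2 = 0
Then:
No Solution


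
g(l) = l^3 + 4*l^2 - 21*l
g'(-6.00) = 39.00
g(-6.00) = 54.00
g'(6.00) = 135.00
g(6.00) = 234.00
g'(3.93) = 56.77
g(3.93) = 39.95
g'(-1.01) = -26.02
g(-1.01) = 24.26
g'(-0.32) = -23.25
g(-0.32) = 7.10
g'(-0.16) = -22.20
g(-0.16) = 3.46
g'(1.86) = 4.26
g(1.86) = -18.79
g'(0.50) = -16.25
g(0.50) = -9.38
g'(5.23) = 102.90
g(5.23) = 142.64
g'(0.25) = -18.81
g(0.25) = -4.98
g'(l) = 3*l^2 + 8*l - 21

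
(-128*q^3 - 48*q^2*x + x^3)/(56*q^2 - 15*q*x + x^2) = (16*q^2 + 8*q*x + x^2)/(-7*q + x)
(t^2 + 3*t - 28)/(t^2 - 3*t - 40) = (-t^2 - 3*t + 28)/(-t^2 + 3*t + 40)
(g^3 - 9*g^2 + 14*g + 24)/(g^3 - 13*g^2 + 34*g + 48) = (g - 4)/(g - 8)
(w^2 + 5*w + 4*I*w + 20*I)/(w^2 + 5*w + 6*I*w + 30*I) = (w + 4*I)/(w + 6*I)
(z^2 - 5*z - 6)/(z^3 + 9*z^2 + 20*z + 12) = (z - 6)/(z^2 + 8*z + 12)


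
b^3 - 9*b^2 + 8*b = b*(b - 8)*(b - 1)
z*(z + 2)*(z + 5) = z^3 + 7*z^2 + 10*z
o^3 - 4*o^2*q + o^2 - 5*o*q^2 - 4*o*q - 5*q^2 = (o + 1)*(o - 5*q)*(o + q)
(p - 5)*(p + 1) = p^2 - 4*p - 5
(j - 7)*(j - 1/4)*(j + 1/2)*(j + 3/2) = j^4 - 21*j^3/4 - 12*j^2 - 31*j/16 + 21/16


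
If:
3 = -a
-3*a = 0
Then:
No Solution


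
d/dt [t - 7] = 1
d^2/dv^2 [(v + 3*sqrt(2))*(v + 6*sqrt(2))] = 2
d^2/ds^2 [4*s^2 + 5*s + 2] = 8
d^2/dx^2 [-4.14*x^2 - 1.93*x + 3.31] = -8.28000000000000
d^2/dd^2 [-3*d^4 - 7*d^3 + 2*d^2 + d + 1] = -36*d^2 - 42*d + 4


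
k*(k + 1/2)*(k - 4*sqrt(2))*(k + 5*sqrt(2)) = k^4 + k^3/2 + sqrt(2)*k^3 - 40*k^2 + sqrt(2)*k^2/2 - 20*k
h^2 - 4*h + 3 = (h - 3)*(h - 1)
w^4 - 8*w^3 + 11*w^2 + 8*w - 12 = (w - 6)*(w - 2)*(w - 1)*(w + 1)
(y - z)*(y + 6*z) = y^2 + 5*y*z - 6*z^2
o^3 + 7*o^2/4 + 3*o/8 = o*(o + 1/4)*(o + 3/2)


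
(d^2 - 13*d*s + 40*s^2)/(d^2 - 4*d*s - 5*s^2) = (d - 8*s)/(d + s)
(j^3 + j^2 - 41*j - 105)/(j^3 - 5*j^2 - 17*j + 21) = (j + 5)/(j - 1)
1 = 1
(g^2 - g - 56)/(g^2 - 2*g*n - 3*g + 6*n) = (g^2 - g - 56)/(g^2 - 2*g*n - 3*g + 6*n)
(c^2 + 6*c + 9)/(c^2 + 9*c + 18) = (c + 3)/(c + 6)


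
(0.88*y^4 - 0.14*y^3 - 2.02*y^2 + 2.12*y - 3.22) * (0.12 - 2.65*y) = -2.332*y^5 + 0.4766*y^4 + 5.3362*y^3 - 5.8604*y^2 + 8.7874*y - 0.3864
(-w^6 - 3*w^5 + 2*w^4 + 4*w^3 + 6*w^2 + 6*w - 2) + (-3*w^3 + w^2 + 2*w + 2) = -w^6 - 3*w^5 + 2*w^4 + w^3 + 7*w^2 + 8*w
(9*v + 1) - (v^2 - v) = -v^2 + 10*v + 1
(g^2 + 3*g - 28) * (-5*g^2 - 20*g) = -5*g^4 - 35*g^3 + 80*g^2 + 560*g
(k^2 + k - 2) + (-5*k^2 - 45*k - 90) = -4*k^2 - 44*k - 92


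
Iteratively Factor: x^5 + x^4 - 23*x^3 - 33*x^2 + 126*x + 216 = (x - 4)*(x^4 + 5*x^3 - 3*x^2 - 45*x - 54) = (x - 4)*(x + 2)*(x^3 + 3*x^2 - 9*x - 27) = (x - 4)*(x - 3)*(x + 2)*(x^2 + 6*x + 9) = (x - 4)*(x - 3)*(x + 2)*(x + 3)*(x + 3)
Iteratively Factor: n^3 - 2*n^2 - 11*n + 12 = (n - 1)*(n^2 - n - 12) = (n - 1)*(n + 3)*(n - 4)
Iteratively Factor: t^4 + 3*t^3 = (t)*(t^3 + 3*t^2) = t*(t + 3)*(t^2) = t^2*(t + 3)*(t)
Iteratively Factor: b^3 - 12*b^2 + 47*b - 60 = (b - 5)*(b^2 - 7*b + 12) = (b - 5)*(b - 3)*(b - 4)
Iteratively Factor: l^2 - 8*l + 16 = (l - 4)*(l - 4)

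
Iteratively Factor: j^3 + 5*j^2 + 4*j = (j + 4)*(j^2 + j) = (j + 1)*(j + 4)*(j)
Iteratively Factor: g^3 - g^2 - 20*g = (g - 5)*(g^2 + 4*g) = g*(g - 5)*(g + 4)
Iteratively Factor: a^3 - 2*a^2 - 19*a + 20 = (a - 1)*(a^2 - a - 20) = (a - 5)*(a - 1)*(a + 4)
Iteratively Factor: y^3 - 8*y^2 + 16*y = (y)*(y^2 - 8*y + 16) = y*(y - 4)*(y - 4)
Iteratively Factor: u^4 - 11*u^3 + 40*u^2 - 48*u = (u - 3)*(u^3 - 8*u^2 + 16*u) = (u - 4)*(u - 3)*(u^2 - 4*u) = u*(u - 4)*(u - 3)*(u - 4)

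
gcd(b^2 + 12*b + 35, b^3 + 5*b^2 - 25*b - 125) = b + 5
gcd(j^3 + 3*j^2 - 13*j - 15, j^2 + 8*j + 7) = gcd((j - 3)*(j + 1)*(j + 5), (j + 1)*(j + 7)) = j + 1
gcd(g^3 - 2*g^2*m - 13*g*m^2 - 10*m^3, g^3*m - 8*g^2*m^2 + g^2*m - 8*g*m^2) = 1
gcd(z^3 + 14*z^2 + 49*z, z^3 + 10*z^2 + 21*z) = z^2 + 7*z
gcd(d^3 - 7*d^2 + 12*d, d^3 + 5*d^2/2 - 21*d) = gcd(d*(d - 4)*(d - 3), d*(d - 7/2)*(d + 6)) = d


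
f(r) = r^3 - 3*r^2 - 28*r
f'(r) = 3*r^2 - 6*r - 28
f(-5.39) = -92.83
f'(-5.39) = 91.50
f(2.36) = -69.64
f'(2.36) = -25.45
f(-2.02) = 36.08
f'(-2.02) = -3.64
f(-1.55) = 32.47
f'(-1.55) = -11.49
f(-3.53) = 17.47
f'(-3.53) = 30.56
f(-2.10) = 36.31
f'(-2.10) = -2.17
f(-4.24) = -11.44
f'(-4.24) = 51.37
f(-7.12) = -313.67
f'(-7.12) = 166.80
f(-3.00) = 30.00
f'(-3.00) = 17.00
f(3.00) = -84.00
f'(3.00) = -19.00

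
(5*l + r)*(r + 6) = 5*l*r + 30*l + r^2 + 6*r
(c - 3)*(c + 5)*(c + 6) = c^3 + 8*c^2 - 3*c - 90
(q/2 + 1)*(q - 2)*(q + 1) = q^3/2 + q^2/2 - 2*q - 2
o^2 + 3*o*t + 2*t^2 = (o + t)*(o + 2*t)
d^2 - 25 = (d - 5)*(d + 5)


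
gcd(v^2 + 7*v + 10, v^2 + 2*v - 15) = v + 5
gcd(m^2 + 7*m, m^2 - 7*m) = m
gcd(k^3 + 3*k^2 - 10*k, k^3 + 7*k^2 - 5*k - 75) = k + 5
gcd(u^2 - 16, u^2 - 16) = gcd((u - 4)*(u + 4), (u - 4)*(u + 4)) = u^2 - 16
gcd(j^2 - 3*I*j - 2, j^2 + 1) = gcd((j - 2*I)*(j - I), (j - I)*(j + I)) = j - I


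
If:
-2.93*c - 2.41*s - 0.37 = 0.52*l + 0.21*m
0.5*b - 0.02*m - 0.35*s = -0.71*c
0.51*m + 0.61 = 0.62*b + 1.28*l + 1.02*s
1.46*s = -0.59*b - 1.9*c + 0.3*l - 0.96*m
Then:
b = 0.994110091797458*s + 0.352682551753859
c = -0.271289034935772*s - 0.23716529462768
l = 0.464188823078257 - 2.18604106563203*s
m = 0.397695834563845 - 2.27800844528348*s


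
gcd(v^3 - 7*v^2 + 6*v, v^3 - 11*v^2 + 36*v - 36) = v - 6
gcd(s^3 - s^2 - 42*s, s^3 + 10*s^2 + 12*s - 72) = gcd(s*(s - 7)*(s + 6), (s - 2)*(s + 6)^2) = s + 6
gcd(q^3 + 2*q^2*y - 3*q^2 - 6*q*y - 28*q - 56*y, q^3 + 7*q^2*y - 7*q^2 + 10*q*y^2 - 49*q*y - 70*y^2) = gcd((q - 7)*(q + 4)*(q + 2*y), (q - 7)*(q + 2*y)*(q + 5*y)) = q^2 + 2*q*y - 7*q - 14*y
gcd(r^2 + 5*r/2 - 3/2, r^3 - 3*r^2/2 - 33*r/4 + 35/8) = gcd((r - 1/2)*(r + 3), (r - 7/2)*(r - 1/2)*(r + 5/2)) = r - 1/2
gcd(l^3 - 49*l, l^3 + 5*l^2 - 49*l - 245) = l^2 - 49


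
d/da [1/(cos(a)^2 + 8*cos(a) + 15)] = 2*(cos(a) + 4)*sin(a)/(cos(a)^2 + 8*cos(a) + 15)^2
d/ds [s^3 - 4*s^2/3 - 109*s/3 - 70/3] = 3*s^2 - 8*s/3 - 109/3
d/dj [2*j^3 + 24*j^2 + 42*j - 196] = 6*j^2 + 48*j + 42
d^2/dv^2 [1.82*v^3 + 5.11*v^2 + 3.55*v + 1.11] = 10.92*v + 10.22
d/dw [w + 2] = 1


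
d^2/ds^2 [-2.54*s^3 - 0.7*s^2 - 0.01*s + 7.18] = -15.24*s - 1.4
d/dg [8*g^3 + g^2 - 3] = 2*g*(12*g + 1)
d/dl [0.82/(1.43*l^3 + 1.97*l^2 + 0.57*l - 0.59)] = (-3.5178*l^2 - 3.2308*l - 0.4674)/(1.43*l^3 + 1.97*l^2 + 0.57*l - 0.59)^2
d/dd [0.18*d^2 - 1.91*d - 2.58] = 0.36*d - 1.91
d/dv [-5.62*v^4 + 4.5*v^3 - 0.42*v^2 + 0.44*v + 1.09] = -22.48*v^3 + 13.5*v^2 - 0.84*v + 0.44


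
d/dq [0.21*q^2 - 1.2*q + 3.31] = 0.42*q - 1.2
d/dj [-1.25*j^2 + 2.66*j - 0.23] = 2.66 - 2.5*j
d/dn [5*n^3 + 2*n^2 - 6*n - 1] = 15*n^2 + 4*n - 6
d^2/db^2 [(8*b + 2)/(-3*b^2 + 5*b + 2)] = 4*((4*b + 1)*(6*b - 5)^2 + (36*b - 17)*(-3*b^2 + 5*b + 2))/(-3*b^2 + 5*b + 2)^3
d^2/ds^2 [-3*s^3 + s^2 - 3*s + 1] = 2 - 18*s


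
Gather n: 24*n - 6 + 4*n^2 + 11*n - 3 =4*n^2 + 35*n - 9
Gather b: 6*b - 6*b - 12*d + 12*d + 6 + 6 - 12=0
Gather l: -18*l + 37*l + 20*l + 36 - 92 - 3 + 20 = 39*l - 39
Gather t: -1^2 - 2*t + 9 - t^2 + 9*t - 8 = -t^2 + 7*t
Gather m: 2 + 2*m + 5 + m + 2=3*m + 9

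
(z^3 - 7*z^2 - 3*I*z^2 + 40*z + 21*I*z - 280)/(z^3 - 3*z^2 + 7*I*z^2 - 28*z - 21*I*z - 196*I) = (z^2 - 3*I*z + 40)/(z^2 + z*(4 + 7*I) + 28*I)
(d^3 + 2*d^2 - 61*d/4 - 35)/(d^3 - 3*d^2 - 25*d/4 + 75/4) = (2*d^2 - d - 28)/(2*d^2 - 11*d + 15)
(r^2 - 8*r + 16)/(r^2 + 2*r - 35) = (r^2 - 8*r + 16)/(r^2 + 2*r - 35)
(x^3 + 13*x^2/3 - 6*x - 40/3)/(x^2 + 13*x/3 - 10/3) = (3*x^2 - 2*x - 8)/(3*x - 2)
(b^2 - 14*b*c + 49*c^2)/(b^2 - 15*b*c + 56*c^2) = (b - 7*c)/(b - 8*c)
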